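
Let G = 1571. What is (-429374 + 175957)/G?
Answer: -253417/1571 ≈ -161.31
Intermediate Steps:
(-429374 + 175957)/G = (-429374 + 175957)/1571 = -253417*1/1571 = -253417/1571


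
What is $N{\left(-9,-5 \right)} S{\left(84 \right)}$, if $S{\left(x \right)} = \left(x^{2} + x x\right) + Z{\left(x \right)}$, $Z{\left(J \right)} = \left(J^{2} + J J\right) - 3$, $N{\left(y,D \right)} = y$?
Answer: $-253989$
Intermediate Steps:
$Z{\left(J \right)} = -3 + 2 J^{2}$ ($Z{\left(J \right)} = \left(J^{2} + J^{2}\right) - 3 = 2 J^{2} - 3 = -3 + 2 J^{2}$)
$S{\left(x \right)} = -3 + 4 x^{2}$ ($S{\left(x \right)} = \left(x^{2} + x x\right) + \left(-3 + 2 x^{2}\right) = \left(x^{2} + x^{2}\right) + \left(-3 + 2 x^{2}\right) = 2 x^{2} + \left(-3 + 2 x^{2}\right) = -3 + 4 x^{2}$)
$N{\left(-9,-5 \right)} S{\left(84 \right)} = - 9 \left(-3 + 4 \cdot 84^{2}\right) = - 9 \left(-3 + 4 \cdot 7056\right) = - 9 \left(-3 + 28224\right) = \left(-9\right) 28221 = -253989$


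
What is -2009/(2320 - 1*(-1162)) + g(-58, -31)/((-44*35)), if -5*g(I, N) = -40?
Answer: -780429/1340570 ≈ -0.58216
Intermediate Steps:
g(I, N) = 8 (g(I, N) = -⅕*(-40) = 8)
-2009/(2320 - 1*(-1162)) + g(-58, -31)/((-44*35)) = -2009/(2320 - 1*(-1162)) + 8/((-44*35)) = -2009/(2320 + 1162) + 8/(-1540) = -2009/3482 + 8*(-1/1540) = -2009*1/3482 - 2/385 = -2009/3482 - 2/385 = -780429/1340570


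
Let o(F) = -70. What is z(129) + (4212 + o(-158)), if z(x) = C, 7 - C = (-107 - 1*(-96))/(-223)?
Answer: 925216/223 ≈ 4149.0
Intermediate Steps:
C = 1550/223 (C = 7 - (-107 - 1*(-96))/(-223) = 7 - (-107 + 96)*(-1)/223 = 7 - (-11)*(-1)/223 = 7 - 1*11/223 = 7 - 11/223 = 1550/223 ≈ 6.9507)
z(x) = 1550/223
z(129) + (4212 + o(-158)) = 1550/223 + (4212 - 70) = 1550/223 + 4142 = 925216/223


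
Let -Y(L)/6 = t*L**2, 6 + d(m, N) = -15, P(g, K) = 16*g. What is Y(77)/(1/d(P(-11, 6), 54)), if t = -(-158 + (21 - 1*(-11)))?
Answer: 94128804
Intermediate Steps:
d(m, N) = -21 (d(m, N) = -6 - 15 = -21)
t = 126 (t = -(-158 + (21 + 11)) = -(-158 + 32) = -1*(-126) = 126)
Y(L) = -756*L**2
Y(77)/(1/d(P(-11, 6), 54)) = (-756*77**2)/(1/(-21)) = (-756*5929)/(-1/21) = -4482324*(-21) = 94128804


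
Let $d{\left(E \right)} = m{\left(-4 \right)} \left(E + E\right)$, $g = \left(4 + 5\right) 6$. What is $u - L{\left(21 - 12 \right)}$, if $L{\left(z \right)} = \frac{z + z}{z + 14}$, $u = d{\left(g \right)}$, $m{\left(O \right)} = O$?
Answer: $- \frac{9954}{23} \approx -432.78$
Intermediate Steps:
$g = 54$ ($g = 9 \cdot 6 = 54$)
$d{\left(E \right)} = - 8 E$ ($d{\left(E \right)} = - 4 \left(E + E\right) = - 4 \cdot 2 E = - 8 E$)
$u = -432$ ($u = \left(-8\right) 54 = -432$)
$L{\left(z \right)} = \frac{2 z}{14 + z}$
$u - L{\left(21 - 12 \right)} = -432 - \frac{2 \left(21 - 12\right)}{14 + \left(21 - 12\right)} = -432 - 2 \cdot 9 \frac{1}{14 + 9} = -432 - 2 \cdot 9 \cdot \frac{1}{23} = -432 - \frac{18}{23} = - \frac{9954}{23}$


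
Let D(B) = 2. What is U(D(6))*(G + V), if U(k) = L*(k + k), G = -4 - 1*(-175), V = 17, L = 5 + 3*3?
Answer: 10528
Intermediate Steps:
L = 14 (L = 5 + 9 = 14)
G = 171 (G = -4 + 175 = 171)
U(k) = 28*k (U(k) = 14*(k + k) = 14*(2*k) = 28*k)
U(D(6))*(G + V) = (28*2)*(171 + 17) = 56*188 = 10528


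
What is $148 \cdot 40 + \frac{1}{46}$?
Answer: $\frac{272321}{46} \approx 5920.0$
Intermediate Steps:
$148 \cdot 40 + \frac{1}{46} = 5920 + \frac{1}{46} = \frac{272321}{46}$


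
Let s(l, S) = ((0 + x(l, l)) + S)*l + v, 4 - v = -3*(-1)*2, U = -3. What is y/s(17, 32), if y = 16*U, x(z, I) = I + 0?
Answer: -16/277 ≈ -0.057762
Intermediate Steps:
x(z, I) = I
v = -2 (v = 4 - (-3*(-1))*2 = 4 - 3*2 = 4 - 1*6 = 4 - 6 = -2)
y = -48 (y = 16*(-3) = -48)
s(l, S) = -2 + l*(S + l) (s(l, S) = ((0 + l) + S)*l - 2 = (l + S)*l - 2 = (S + l)*l - 2 = l*(S + l) - 2 = -2 + l*(S + l))
y/s(17, 32) = -48/(-2 + 17² + 32*17) = -48/(-2 + 289 + 544) = -48/831 = -48*1/831 = -16/277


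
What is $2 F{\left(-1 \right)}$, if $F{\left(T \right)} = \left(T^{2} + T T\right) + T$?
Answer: $2$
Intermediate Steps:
$F{\left(T \right)} = T + 2 T^{2}$ ($F{\left(T \right)} = \left(T^{2} + T^{2}\right) + T = 2 T^{2} + T = T + 2 T^{2}$)
$2 F{\left(-1 \right)} = 2 \left(- (1 + 2 \left(-1\right))\right) = 2 \left(- (1 - 2)\right) = 2 \left(\left(-1\right) \left(-1\right)\right) = 2 \cdot 1 = 2$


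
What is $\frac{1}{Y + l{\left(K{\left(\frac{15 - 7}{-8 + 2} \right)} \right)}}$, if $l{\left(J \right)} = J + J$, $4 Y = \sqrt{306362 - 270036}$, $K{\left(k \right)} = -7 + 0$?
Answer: $\frac{112}{16595} + \frac{2 \sqrt{36326}}{16595} \approx 0.029719$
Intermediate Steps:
$K{\left(k \right)} = -7$
$Y = \frac{\sqrt{36326}}{4}$ ($Y = \frac{\sqrt{306362 - 270036}}{4} = \frac{\sqrt{36326}}{4} \approx 47.648$)
$l{\left(J \right)} = 2 J$
$\frac{1}{Y + l{\left(K{\left(\frac{15 - 7}{-8 + 2} \right)} \right)}} = \frac{1}{\frac{\sqrt{36326}}{4} + 2 \left(-7\right)} = \frac{1}{\frac{\sqrt{36326}}{4} - 14} = \frac{1}{-14 + \frac{\sqrt{36326}}{4}}$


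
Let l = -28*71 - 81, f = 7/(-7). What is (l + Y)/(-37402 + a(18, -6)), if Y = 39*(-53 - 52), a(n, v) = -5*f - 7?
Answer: 1541/9351 ≈ 0.16480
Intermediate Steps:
f = -1 (f = 7*(-⅐) = -1)
l = -2069 (l = -1988 - 81 = -2069)
a(n, v) = -2 (a(n, v) = -5*(-1) - 7 = 5 - 7 = -2)
Y = -4095 (Y = 39*(-105) = -4095)
(l + Y)/(-37402 + a(18, -6)) = (-2069 - 4095)/(-37402 - 2) = -6164/(-37404) = -6164*(-1/37404) = 1541/9351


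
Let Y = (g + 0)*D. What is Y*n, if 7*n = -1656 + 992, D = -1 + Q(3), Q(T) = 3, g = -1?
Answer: 1328/7 ≈ 189.71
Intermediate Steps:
D = 2 (D = -1 + 3 = 2)
Y = -2 (Y = (-1 + 0)*2 = -1*2 = -2)
n = -664/7 (n = (-1656 + 992)/7 = (⅐)*(-664) = -664/7 ≈ -94.857)
Y*n = -2*(-664/7) = 1328/7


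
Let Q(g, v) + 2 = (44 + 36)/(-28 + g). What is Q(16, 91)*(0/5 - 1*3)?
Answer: 26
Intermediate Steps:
Q(g, v) = -2 + 80/(-28 + g) (Q(g, v) = -2 + (44 + 36)/(-28 + g) = -2 + 80/(-28 + g))
Q(16, 91)*(0/5 - 1*3) = (2*(68 - 1*16)/(-28 + 16))*(0/5 - 1*3) = (2*(68 - 16)/(-12))*(0*(⅕) - 3) = (2*(-1/12)*52)*(0 - 3) = -26/3*(-3) = 26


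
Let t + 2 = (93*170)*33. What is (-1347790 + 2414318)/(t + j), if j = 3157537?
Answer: 1066528/3679265 ≈ 0.28988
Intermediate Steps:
t = 521728 (t = -2 + (93*170)*33 = -2 + 15810*33 = -2 + 521730 = 521728)
(-1347790 + 2414318)/(t + j) = (-1347790 + 2414318)/(521728 + 3157537) = 1066528/3679265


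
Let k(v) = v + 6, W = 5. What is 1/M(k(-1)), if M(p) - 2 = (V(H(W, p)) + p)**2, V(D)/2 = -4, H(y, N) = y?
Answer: 1/11 ≈ 0.090909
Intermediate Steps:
k(v) = 6 + v
V(D) = -8 (V(D) = 2*(-4) = -8)
M(p) = 2 + (-8 + p)**2
1/M(k(-1)) = 1/(2 + (-8 + (6 - 1))**2) = 1/(2 + (-8 + 5)**2) = 1/(2 + (-3)**2) = 1/(2 + 9) = 1/11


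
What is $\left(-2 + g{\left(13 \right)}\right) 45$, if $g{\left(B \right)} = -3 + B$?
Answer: $360$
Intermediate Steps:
$\left(-2 + g{\left(13 \right)}\right) 45 = \left(-2 + \left(-3 + 13\right)\right) 45 = \left(-2 + 10\right) 45 = 8 \cdot 45 = 360$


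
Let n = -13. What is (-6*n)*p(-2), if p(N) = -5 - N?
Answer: -234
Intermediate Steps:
(-6*n)*p(-2) = (-6*(-13))*(-5 - 1*(-2)) = 78*(-5 + 2) = 78*(-3) = -234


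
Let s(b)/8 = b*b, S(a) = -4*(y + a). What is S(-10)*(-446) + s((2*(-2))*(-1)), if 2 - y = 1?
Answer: -15928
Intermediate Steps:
y = 1 (y = 2 - 1*1 = 2 - 1 = 1)
S(a) = -4 - 4*a (S(a) = -4*(1 + a) = -4 - 4*a)
s(b) = 8*b² (s(b) = 8*(b*b) = 8*b²)
S(-10)*(-446) + s((2*(-2))*(-1)) = (-4 - 4*(-10))*(-446) + 8*((2*(-2))*(-1))² = (-4 + 40)*(-446) + 8*(-4*(-1))² = 36*(-446) + 8*4² = -16056 + 8*16 = -16056 + 128 = -15928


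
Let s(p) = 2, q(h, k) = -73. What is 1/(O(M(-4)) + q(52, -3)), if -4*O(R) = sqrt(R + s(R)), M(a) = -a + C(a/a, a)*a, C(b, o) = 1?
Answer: -584/42631 + 2*sqrt(2)/42631 ≈ -0.013633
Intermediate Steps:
M(a) = 0 (M(a) = -a + 1*a = -a + a = 0)
O(R) = -sqrt(2 + R)/4 (O(R) = -sqrt(R + 2)/4 = -sqrt(2 + R)/4)
1/(O(M(-4)) + q(52, -3)) = 1/(-sqrt(2 + 0)/4 - 73) = 1/(-sqrt(2)/4 - 73) = 1/(-73 - sqrt(2)/4)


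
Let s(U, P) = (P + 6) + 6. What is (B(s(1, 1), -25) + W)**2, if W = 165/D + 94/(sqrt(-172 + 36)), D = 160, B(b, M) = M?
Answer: 8869905/17408 + 36049*I*sqrt(34)/544 ≈ 509.53 + 386.4*I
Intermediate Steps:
s(U, P) = 12 + P (s(U, P) = (6 + P) + 6 = 12 + P)
W = 33/32 - 47*I*sqrt(34)/34 (W = 165/160 + 94/(sqrt(-172 + 36)) = 165*(1/160) + 94/(sqrt(-136)) = 33/32 + 94/((2*I*sqrt(34))) = 33/32 + 94*(-I*sqrt(34)/68) = 33/32 - 47*I*sqrt(34)/34 ≈ 1.0313 - 8.0604*I)
(B(s(1, 1), -25) + W)**2 = (-25 + (33/32 - 47*I*sqrt(34)/34))**2 = (-767/32 - 47*I*sqrt(34)/34)**2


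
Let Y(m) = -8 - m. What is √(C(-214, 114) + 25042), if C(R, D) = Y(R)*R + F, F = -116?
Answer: I*√19158 ≈ 138.41*I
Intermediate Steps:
C(R, D) = -116 + R*(-8 - R) (C(R, D) = (-8 - R)*R - 116 = R*(-8 - R) - 116 = -116 + R*(-8 - R))
√(C(-214, 114) + 25042) = √((-116 - 1*(-214)*(8 - 214)) + 25042) = √((-116 - 1*(-214)*(-206)) + 25042) = √((-116 - 44084) + 25042) = √(-44200 + 25042) = √(-19158) = I*√19158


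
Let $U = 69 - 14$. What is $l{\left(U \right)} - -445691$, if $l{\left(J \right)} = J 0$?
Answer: $445691$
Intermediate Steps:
$U = 55$
$l{\left(J \right)} = 0$
$l{\left(U \right)} - -445691 = 0 - -445691 = 0 + 445691 = 445691$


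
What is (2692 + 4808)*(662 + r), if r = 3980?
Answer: 34815000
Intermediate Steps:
(2692 + 4808)*(662 + r) = (2692 + 4808)*(662 + 3980) = 7500*4642 = 34815000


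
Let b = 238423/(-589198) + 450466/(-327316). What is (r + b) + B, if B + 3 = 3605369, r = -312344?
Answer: 79383987409951445/24106741571 ≈ 3.2930e+6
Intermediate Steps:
B = 3605366 (B = -3 + 3605369 = 3605366)
b = -42931666117/24106741571 (b = 238423*(-1/589198) + 450466*(-1/327316) = -238423/589198 - 225233/163658 = -42931666117/24106741571 ≈ -1.7809)
(r + b) + B = (-312344 - 42931666117/24106741571) + 3605366 = -7529639020918541/24106741571 + 3605366 = 79383987409951445/24106741571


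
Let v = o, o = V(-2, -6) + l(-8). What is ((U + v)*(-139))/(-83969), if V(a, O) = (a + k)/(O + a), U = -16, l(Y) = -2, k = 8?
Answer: -10425/335876 ≈ -0.031038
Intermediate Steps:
V(a, O) = (8 + a)/(O + a) (V(a, O) = (a + 8)/(O + a) = (8 + a)/(O + a))
o = -11/4 (o = (8 - 2)/(-6 - 2) - 2 = 6/(-8) - 2 = -1/8*6 - 2 = -3/4 - 2 = -11/4 ≈ -2.7500)
v = -11/4 ≈ -2.7500
((U + v)*(-139))/(-83969) = ((-16 - 11/4)*(-139))/(-83969) = -75/4*(-139)*(-1/83969) = (10425/4)*(-1/83969) = -10425/335876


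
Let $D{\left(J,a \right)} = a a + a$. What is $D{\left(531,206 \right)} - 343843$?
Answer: $-301201$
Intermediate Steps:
$D{\left(J,a \right)} = a + a^{2}$ ($D{\left(J,a \right)} = a^{2} + a = a + a^{2}$)
$D{\left(531,206 \right)} - 343843 = 206 \left(1 + 206\right) - 343843 = 206 \cdot 207 - 343843 = 42642 - 343843 = -301201$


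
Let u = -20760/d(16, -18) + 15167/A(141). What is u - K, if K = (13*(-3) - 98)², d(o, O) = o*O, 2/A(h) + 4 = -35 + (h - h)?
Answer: -3773441/12 ≈ -3.1445e+5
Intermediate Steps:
A(h) = -2/39 (A(h) = 2/(-4 + (-35 + (h - h))) = 2/(-4 + (-35 + 0)) = 2/(-4 - 35) = 2/(-39) = 2*(-1/39) = -2/39)
d(o, O) = O*o
u = -3548213/12 (u = -20760/((-18*16)) + 15167/(-2/39) = -20760/(-288) + 15167*(-39/2) = -20760*(-1/288) - 591513/2 = 865/12 - 591513/2 = -3548213/12 ≈ -2.9568e+5)
K = 18769 (K = (-39 - 98)² = (-137)² = 18769)
u - K = -3548213/12 - 1*18769 = -3548213/12 - 18769 = -3773441/12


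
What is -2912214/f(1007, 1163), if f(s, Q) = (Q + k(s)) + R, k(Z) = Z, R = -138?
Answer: -1456107/1016 ≈ -1433.2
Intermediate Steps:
f(s, Q) = -138 + Q + s (f(s, Q) = (Q + s) - 138 = -138 + Q + s)
-2912214/f(1007, 1163) = -2912214/(-138 + 1163 + 1007) = -2912214/2032 = -2912214*1/2032 = -1456107/1016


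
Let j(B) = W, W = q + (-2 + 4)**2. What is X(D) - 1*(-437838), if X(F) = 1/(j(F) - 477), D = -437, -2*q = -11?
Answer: 409378528/935 ≈ 4.3784e+5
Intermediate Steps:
q = 11/2 (q = -1/2*(-11) = 11/2 ≈ 5.5000)
W = 19/2 (W = 11/2 + (-2 + 4)**2 = 11/2 + 2**2 = 11/2 + 4 = 19/2 ≈ 9.5000)
j(B) = 19/2
X(F) = -2/935 (X(F) = 1/(19/2 - 477) = 1/(-935/2) = -2/935)
X(D) - 1*(-437838) = -2/935 - 1*(-437838) = -2/935 + 437838 = 409378528/935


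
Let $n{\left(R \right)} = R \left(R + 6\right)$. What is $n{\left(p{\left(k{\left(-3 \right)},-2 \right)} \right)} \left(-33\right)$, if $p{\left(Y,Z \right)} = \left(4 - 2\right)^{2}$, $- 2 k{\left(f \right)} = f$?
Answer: $-1320$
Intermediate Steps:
$k{\left(f \right)} = - \frac{f}{2}$
$p{\left(Y,Z \right)} = 4$ ($p{\left(Y,Z \right)} = 2^{2} = 4$)
$n{\left(R \right)} = R \left(6 + R\right)$
$n{\left(p{\left(k{\left(-3 \right)},-2 \right)} \right)} \left(-33\right) = 4 \left(6 + 4\right) \left(-33\right) = 4 \cdot 10 \left(-33\right) = 40 \left(-33\right) = -1320$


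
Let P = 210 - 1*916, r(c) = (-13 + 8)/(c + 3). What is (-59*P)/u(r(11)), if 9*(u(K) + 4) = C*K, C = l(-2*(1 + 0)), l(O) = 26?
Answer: -2624202/317 ≈ -8278.2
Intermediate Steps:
C = 26
r(c) = -5/(3 + c)
P = -706 (P = 210 - 916 = -706)
u(K) = -4 + 26*K/9 (u(K) = -4 + (26*K)/9 = -4 + 26*K/9)
(-59*P)/u(r(11)) = (-59*(-706))/(-4 + 26*(-5/(3 + 11))/9) = 41654/(-4 + 26*(-5/14)/9) = 41654/(-4 + 26*(-5*1/14)/9) = 41654/(-4 + (26/9)*(-5/14)) = 41654/(-4 - 65/63) = 41654/(-317/63) = 41654*(-63/317) = -2624202/317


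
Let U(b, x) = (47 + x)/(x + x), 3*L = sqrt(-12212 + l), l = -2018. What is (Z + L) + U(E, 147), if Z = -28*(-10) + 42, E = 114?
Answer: 47431/147 + I*sqrt(14230)/3 ≈ 322.66 + 39.763*I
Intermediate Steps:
L = I*sqrt(14230)/3 (L = sqrt(-12212 - 2018)/3 = sqrt(-14230)/3 = (I*sqrt(14230))/3 = I*sqrt(14230)/3 ≈ 39.763*I)
U(b, x) = (47 + x)/(2*x) (U(b, x) = (47 + x)/((2*x)) = (47 + x)*(1/(2*x)) = (47 + x)/(2*x))
Z = 322 (Z = 280 + 42 = 322)
(Z + L) + U(E, 147) = (322 + I*sqrt(14230)/3) + (1/2)*(47 + 147)/147 = (322 + I*sqrt(14230)/3) + (1/2)*(1/147)*194 = (322 + I*sqrt(14230)/3) + 97/147 = 47431/147 + I*sqrt(14230)/3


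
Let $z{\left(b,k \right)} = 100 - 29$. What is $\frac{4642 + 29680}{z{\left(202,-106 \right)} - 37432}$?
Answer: $- \frac{34322}{37361} \approx -0.91866$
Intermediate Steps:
$z{\left(b,k \right)} = 71$ ($z{\left(b,k \right)} = 100 - 29 = 71$)
$\frac{4642 + 29680}{z{\left(202,-106 \right)} - 37432} = \frac{4642 + 29680}{71 - 37432} = \frac{34322}{-37361} = 34322 \left(- \frac{1}{37361}\right) = - \frac{34322}{37361}$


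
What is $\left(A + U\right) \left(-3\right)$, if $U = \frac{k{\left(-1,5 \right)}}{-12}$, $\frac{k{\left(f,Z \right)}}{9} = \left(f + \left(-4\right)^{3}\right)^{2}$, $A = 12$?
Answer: $\frac{37881}{4} \approx 9470.3$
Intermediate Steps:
$k{\left(f,Z \right)} = 9 \left(-64 + f\right)^{2}$ ($k{\left(f,Z \right)} = 9 \left(f + \left(-4\right)^{3}\right)^{2} = 9 \left(f - 64\right)^{2} = 9 \left(-64 + f\right)^{2}$)
$U = - \frac{12675}{4}$ ($U = \frac{9 \left(-64 - 1\right)^{2}}{-12} = 9 \left(-65\right)^{2} \left(- \frac{1}{12}\right) = 9 \cdot 4225 \left(- \frac{1}{12}\right) = 38025 \left(- \frac{1}{12}\right) = - \frac{12675}{4} \approx -3168.8$)
$\left(A + U\right) \left(-3\right) = \left(12 - \frac{12675}{4}\right) \left(-3\right) = \left(- \frac{12627}{4}\right) \left(-3\right) = \frac{37881}{4}$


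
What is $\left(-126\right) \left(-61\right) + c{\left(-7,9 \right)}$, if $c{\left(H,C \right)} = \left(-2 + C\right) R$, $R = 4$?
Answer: $7714$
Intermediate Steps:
$c{\left(H,C \right)} = -8 + 4 C$ ($c{\left(H,C \right)} = \left(-2 + C\right) 4 = -8 + 4 C$)
$\left(-126\right) \left(-61\right) + c{\left(-7,9 \right)} = \left(-126\right) \left(-61\right) + \left(-8 + 4 \cdot 9\right) = 7686 + \left(-8 + 36\right) = 7686 + 28 = 7714$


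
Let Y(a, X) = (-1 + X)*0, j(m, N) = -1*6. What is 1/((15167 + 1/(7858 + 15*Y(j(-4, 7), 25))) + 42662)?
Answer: 7858/454420283 ≈ 1.7292e-5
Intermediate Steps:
j(m, N) = -6
Y(a, X) = 0
1/((15167 + 1/(7858 + 15*Y(j(-4, 7), 25))) + 42662) = 1/((15167 + 1/(7858 + 15*0)) + 42662) = 1/((15167 + 1/(7858 + 0)) + 42662) = 1/((15167 + 1/7858) + 42662) = 1/(119182287/7858 + 42662) = 1/(454420283/7858) = 7858/454420283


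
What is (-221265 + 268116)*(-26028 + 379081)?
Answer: 16540886103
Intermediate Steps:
(-221265 + 268116)*(-26028 + 379081) = 46851*353053 = 16540886103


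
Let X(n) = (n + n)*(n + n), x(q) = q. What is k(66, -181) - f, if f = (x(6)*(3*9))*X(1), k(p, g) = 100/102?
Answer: -32998/51 ≈ -647.02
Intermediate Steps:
X(n) = 4*n**2 (X(n) = (2*n)*(2*n) = 4*n**2)
k(p, g) = 50/51 (k(p, g) = 100*(1/102) = 50/51)
f = 648 (f = (6*(3*9))*(4*1**2) = (6*27)*(4*1) = 162*4 = 648)
k(66, -181) - f = 50/51 - 1*648 = 50/51 - 648 = -32998/51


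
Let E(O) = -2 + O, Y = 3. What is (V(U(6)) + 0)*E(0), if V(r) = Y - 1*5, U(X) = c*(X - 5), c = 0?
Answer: 4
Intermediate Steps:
U(X) = 0 (U(X) = 0*(X - 5) = 0*(-5 + X) = 0)
V(r) = -2 (V(r) = 3 - 1*5 = 3 - 5 = -2)
(V(U(6)) + 0)*E(0) = (-2 + 0)*(-2 + 0) = -2*(-2) = 4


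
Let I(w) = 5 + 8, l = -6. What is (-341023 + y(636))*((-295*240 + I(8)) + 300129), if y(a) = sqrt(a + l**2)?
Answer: -78210896866 + 917368*sqrt(42) ≈ -7.8205e+10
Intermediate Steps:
I(w) = 13
y(a) = sqrt(36 + a) (y(a) = sqrt(a + (-6)**2) = sqrt(a + 36) = sqrt(36 + a))
(-341023 + y(636))*((-295*240 + I(8)) + 300129) = (-341023 + sqrt(36 + 636))*((-295*240 + 13) + 300129) = (-341023 + sqrt(672))*((-70800 + 13) + 300129) = (-341023 + 4*sqrt(42))*(-70787 + 300129) = (-341023 + 4*sqrt(42))*229342 = -78210896866 + 917368*sqrt(42)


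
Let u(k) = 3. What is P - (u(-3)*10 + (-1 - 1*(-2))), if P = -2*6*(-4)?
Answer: 17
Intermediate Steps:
P = 48 (P = -12*(-4) = 48)
P - (u(-3)*10 + (-1 - 1*(-2))) = 48 - (3*10 + (-1 - 1*(-2))) = 48 - (30 + (-1 + 2)) = 48 - (30 + 1) = 48 - 1*31 = 48 - 31 = 17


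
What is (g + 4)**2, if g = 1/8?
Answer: 1089/64 ≈ 17.016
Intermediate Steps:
g = 1/8 ≈ 0.12500
(g + 4)**2 = (1/8 + 4)**2 = (33/8)**2 = 1089/64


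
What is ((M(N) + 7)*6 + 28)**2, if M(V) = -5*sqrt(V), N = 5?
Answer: 9400 - 4200*sqrt(5) ≈ 8.5145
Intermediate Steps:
((M(N) + 7)*6 + 28)**2 = ((-5*sqrt(5) + 7)*6 + 28)**2 = ((7 - 5*sqrt(5))*6 + 28)**2 = ((42 - 30*sqrt(5)) + 28)**2 = (70 - 30*sqrt(5))**2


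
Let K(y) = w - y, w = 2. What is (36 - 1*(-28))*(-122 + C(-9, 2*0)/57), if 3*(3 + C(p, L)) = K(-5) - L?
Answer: -1335296/171 ≈ -7808.8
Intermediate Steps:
K(y) = 2 - y
C(p, L) = -⅔ - L/3 (C(p, L) = -3 + ((2 - 1*(-5)) - L)/3 = -3 + ((2 + 5) - L)/3 = -3 + (7 - L)/3 = -3 + (7/3 - L/3) = -⅔ - L/3)
(36 - 1*(-28))*(-122 + C(-9, 2*0)/57) = (36 - 1*(-28))*(-122 + (-⅔ - 2*0/3)/57) = (36 + 28)*(-122 + (-⅔ - ⅓*0)*(1/57)) = 64*(-122 + (-⅔ + 0)*(1/57)) = 64*(-122 - ⅔*1/57) = 64*(-122 - 2/171) = 64*(-20864/171) = -1335296/171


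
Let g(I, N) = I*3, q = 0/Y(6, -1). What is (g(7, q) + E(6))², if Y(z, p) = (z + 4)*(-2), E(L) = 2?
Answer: 529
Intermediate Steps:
Y(z, p) = -8 - 2*z (Y(z, p) = (4 + z)*(-2) = -8 - 2*z)
q = 0 (q = 0/(-8 - 2*6) = 0/(-8 - 12) = 0/(-20) = 0*(-1/20) = 0)
g(I, N) = 3*I
(g(7, q) + E(6))² = (3*7 + 2)² = (21 + 2)² = 23² = 529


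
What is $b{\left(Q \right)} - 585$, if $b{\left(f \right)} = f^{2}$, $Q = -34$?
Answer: $571$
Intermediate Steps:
$b{\left(Q \right)} - 585 = \left(-34\right)^{2} - 585 = 1156 - 585 = 571$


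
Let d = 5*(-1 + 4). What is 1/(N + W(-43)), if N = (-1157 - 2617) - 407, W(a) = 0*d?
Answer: -1/4181 ≈ -0.00023918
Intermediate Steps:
d = 15 (d = 5*3 = 15)
W(a) = 0 (W(a) = 0*15 = 0)
N = -4181 (N = -3774 - 407 = -4181)
1/(N + W(-43)) = 1/(-4181 + 0) = 1/(-4181) = -1/4181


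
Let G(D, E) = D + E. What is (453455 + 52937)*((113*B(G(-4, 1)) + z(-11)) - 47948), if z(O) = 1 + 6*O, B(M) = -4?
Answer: -24542288280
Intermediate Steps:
(453455 + 52937)*((113*B(G(-4, 1)) + z(-11)) - 47948) = (453455 + 52937)*((113*(-4) + (1 + 6*(-11))) - 47948) = 506392*((-452 + (1 - 66)) - 47948) = 506392*((-452 - 65) - 47948) = 506392*(-517 - 47948) = 506392*(-48465) = -24542288280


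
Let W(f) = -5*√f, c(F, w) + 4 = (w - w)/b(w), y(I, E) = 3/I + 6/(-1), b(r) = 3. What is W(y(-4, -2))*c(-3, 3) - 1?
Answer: -1 + 30*I*√3 ≈ -1.0 + 51.962*I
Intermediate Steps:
y(I, E) = -6 + 3/I (y(I, E) = 3/I + 6*(-1) = 3/I - 6 = -6 + 3/I)
c(F, w) = -4 (c(F, w) = -4 + (w - w)/3 = -4 + 0*(⅓) = -4 + 0 = -4)
W(y(-4, -2))*c(-3, 3) - 1 = -5*√(-6 + 3/(-4))*(-4) - 1 = -5*√(-6 + 3*(-¼))*(-4) - 1 = -5*√(-6 - ¾)*(-4) - 1 = -15*I*√3/2*(-4) - 1 = 30*I*√3 - 1 = -1 + 30*I*√3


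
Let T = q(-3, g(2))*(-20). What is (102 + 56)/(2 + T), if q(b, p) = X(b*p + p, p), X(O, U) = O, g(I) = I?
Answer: 79/41 ≈ 1.9268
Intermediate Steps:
q(b, p) = p + b*p (q(b, p) = b*p + p = p + b*p)
T = 80 (T = (2*(1 - 3))*(-20) = (2*(-2))*(-20) = -4*(-20) = 80)
(102 + 56)/(2 + T) = (102 + 56)/(2 + 80) = 158/82 = 158*(1/82) = 79/41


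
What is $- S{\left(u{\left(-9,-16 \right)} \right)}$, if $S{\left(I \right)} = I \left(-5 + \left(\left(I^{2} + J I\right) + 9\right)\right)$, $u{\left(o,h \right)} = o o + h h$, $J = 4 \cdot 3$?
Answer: $-39636929$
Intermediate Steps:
$J = 12$
$u{\left(o,h \right)} = h^{2} + o^{2}$ ($u{\left(o,h \right)} = o^{2} + h^{2} = h^{2} + o^{2}$)
$S{\left(I \right)} = I \left(4 + I^{2} + 12 I\right)$ ($S{\left(I \right)} = I \left(-5 + \left(\left(I^{2} + 12 I\right) + 9\right)\right) = I \left(-5 + \left(9 + I^{2} + 12 I\right)\right) = I \left(4 + I^{2} + 12 I\right)$)
$- S{\left(u{\left(-9,-16 \right)} \right)} = - \left(\left(-16\right)^{2} + \left(-9\right)^{2}\right) \left(4 + \left(\left(-16\right)^{2} + \left(-9\right)^{2}\right)^{2} + 12 \left(\left(-16\right)^{2} + \left(-9\right)^{2}\right)\right) = - \left(256 + 81\right) \left(4 + \left(256 + 81\right)^{2} + 12 \left(256 + 81\right)\right) = - 337 \left(4 + 337^{2} + 12 \cdot 337\right) = - 337 \left(4 + 113569 + 4044\right) = - 337 \cdot 117617 = \left(-1\right) 39636929 = -39636929$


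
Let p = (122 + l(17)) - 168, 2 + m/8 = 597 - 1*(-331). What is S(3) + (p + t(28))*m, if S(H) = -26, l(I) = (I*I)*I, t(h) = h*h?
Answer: 41862582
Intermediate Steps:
t(h) = h²
l(I) = I³ (l(I) = I²*I = I³)
m = 7408 (m = -16 + 8*(597 - 1*(-331)) = -16 + 8*(597 + 331) = -16 + 8*928 = -16 + 7424 = 7408)
p = 4867 (p = (122 + 17³) - 168 = (122 + 4913) - 168 = 5035 - 168 = 4867)
S(3) + (p + t(28))*m = -26 + (4867 + 28²)*7408 = -26 + (4867 + 784)*7408 = -26 + 5651*7408 = -26 + 41862608 = 41862582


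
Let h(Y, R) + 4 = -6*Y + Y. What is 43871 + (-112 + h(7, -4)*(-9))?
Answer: 44110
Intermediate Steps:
h(Y, R) = -4 - 5*Y (h(Y, R) = -4 + (-6*Y + Y) = -4 - 5*Y)
43871 + (-112 + h(7, -4)*(-9)) = 43871 + (-112 + (-4 - 5*7)*(-9)) = 43871 + (-112 + (-4 - 35)*(-9)) = 43871 + (-112 - 39*(-9)) = 43871 + (-112 + 351) = 43871 + 239 = 44110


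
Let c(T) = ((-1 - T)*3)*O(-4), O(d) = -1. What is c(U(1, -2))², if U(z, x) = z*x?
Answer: 9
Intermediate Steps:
U(z, x) = x*z
c(T) = 3 + 3*T (c(T) = ((-1 - T)*3)*(-1) = (-3 - 3*T)*(-1) = 3 + 3*T)
c(U(1, -2))² = (3 + 3*(-2*1))² = (3 + 3*(-2))² = (3 - 6)² = (-3)² = 9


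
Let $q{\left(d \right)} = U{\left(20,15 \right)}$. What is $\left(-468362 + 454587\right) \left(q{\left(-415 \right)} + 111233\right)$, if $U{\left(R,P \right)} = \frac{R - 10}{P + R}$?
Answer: $- \frac{10725669575}{7} \approx -1.5322 \cdot 10^{9}$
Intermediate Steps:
$U{\left(R,P \right)} = \frac{-10 + R}{P + R}$
$q{\left(d \right)} = \frac{2}{7}$ ($q{\left(d \right)} = \frac{-10 + 20}{15 + 20} = \frac{1}{35} \cdot 10 = \frac{2}{7}$)
$\left(-468362 + 454587\right) \left(q{\left(-415 \right)} + 111233\right) = \left(-468362 + 454587\right) \left(\frac{2}{7} + 111233\right) = \left(-13775\right) \frac{778633}{7} = - \frac{10725669575}{7}$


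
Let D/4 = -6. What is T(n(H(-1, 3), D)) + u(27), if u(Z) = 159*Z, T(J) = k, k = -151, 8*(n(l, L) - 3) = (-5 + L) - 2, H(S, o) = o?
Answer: 4142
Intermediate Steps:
D = -24 (D = 4*(-6) = -24)
n(l, L) = 17/8 + L/8 (n(l, L) = 3 + ((-5 + L) - 2)/8 = 3 + (-7 + L)/8 = 3 + (-7/8 + L/8) = 17/8 + L/8)
T(J) = -151
T(n(H(-1, 3), D)) + u(27) = -151 + 159*27 = -151 + 4293 = 4142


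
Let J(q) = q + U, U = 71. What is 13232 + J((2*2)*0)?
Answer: 13303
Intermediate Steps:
J(q) = 71 + q (J(q) = q + 71 = 71 + q)
13232 + J((2*2)*0) = 13232 + (71 + (2*2)*0) = 13232 + (71 + 4*0) = 13232 + (71 + 0) = 13232 + 71 = 13303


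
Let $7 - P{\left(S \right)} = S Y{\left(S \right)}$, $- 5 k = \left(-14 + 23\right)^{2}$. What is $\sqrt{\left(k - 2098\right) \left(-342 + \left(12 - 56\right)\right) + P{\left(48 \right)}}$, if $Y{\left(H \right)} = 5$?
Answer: $\frac{9 \sqrt{251805}}{5} \approx 903.24$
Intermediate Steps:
$k = - \frac{81}{5}$ ($k = - \frac{\left(-14 + 23\right)^{2}}{5} = - \frac{9^{2}}{5} = \left(- \frac{1}{5}\right) 81 = - \frac{81}{5} \approx -16.2$)
$P{\left(S \right)} = 7 - 5 S$ ($P{\left(S \right)} = 7 - S 5 = 7 - 5 S$)
$\sqrt{\left(k - 2098\right) \left(-342 + \left(12 - 56\right)\right) + P{\left(48 \right)}} = \sqrt{\left(- \frac{81}{5} - 2098\right) \left(-342 + \left(12 - 56\right)\right) + \left(7 - 240\right)} = \sqrt{- \frac{10571 \left(-342 + \left(12 - 56\right)\right)}{5} + \left(7 - 240\right)} = \sqrt{- \frac{10571 \left(-342 - 44\right)}{5} - 233} = \sqrt{\left(- \frac{10571}{5}\right) \left(-386\right) - 233} = \sqrt{\frac{4080406}{5} - 233} = \sqrt{\frac{4079241}{5}} = \frac{9 \sqrt{251805}}{5}$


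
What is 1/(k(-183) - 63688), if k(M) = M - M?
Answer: -1/63688 ≈ -1.5702e-5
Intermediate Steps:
k(M) = 0
1/(k(-183) - 63688) = 1/(0 - 63688) = 1/(-63688) = -1/63688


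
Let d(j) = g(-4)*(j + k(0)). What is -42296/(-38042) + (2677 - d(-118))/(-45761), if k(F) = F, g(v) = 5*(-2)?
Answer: 939279191/870419981 ≈ 1.0791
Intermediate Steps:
g(v) = -10
d(j) = -10*j (d(j) = -10*(j + 0) = -10*j)
-42296/(-38042) + (2677 - d(-118))/(-45761) = -42296/(-38042) + (2677 - (-10)*(-118))/(-45761) = -42296*(-1/38042) + (2677 - 1*1180)*(-1/45761) = 21148/19021 + (2677 - 1180)*(-1/45761) = 21148/19021 + 1497*(-1/45761) = 21148/19021 - 1497/45761 = 939279191/870419981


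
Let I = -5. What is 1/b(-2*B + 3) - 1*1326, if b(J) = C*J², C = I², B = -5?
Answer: -5602349/4225 ≈ -1326.0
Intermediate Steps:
C = 25 (C = (-5)² = 25)
b(J) = 25*J²
1/b(-2*B + 3) - 1*1326 = 1/(25*(-2*(-5) + 3)²) - 1*1326 = 1/(25*(10 + 3)²) - 1326 = 1/(25*13²) - 1326 = 1/(25*169) - 1326 = 1/4225 - 1326 = -5602349/4225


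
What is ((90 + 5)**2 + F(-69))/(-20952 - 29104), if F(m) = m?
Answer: -2239/12514 ≈ -0.17892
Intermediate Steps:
((90 + 5)**2 + F(-69))/(-20952 - 29104) = ((90 + 5)**2 - 69)/(-20952 - 29104) = (95**2 - 69)/(-50056) = (9025 - 69)*(-1/50056) = 8956*(-1/50056) = -2239/12514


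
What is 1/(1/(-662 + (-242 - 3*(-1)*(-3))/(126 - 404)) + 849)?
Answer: 183785/156033187 ≈ 0.0011779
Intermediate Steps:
1/(1/(-662 + (-242 - 3*(-1)*(-3))/(126 - 404)) + 849) = 1/(1/(-662 + (-242 + 3*(-3))/(-278)) + 849) = 1/(1/(-662 + (-242 - 9)*(-1/278)) + 849) = 1/(1/(-662 - 251*(-1/278)) + 849) = 1/(1/(-662 + 251/278) + 849) = 1/(1/(-183785/278) + 849) = 1/(-278/183785 + 849) = 1/(156033187/183785) = 183785/156033187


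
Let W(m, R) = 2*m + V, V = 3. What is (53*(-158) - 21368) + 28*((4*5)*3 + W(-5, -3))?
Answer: -28258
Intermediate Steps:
W(m, R) = 3 + 2*m (W(m, R) = 2*m + 3 = 3 + 2*m)
(53*(-158) - 21368) + 28*((4*5)*3 + W(-5, -3)) = (53*(-158) - 21368) + 28*((4*5)*3 + (3 + 2*(-5))) = (-8374 - 21368) + 28*(20*3 + (3 - 10)) = -29742 + 28*(60 - 7) = -29742 + 28*53 = -29742 + 1484 = -28258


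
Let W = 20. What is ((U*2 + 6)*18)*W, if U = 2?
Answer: 3600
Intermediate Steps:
((U*2 + 6)*18)*W = ((2*2 + 6)*18)*20 = ((4 + 6)*18)*20 = (10*18)*20 = 180*20 = 3600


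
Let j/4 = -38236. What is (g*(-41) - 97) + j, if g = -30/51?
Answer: -2601287/17 ≈ -1.5302e+5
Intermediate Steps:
g = -10/17 (g = -30*1/51 = -10/17 ≈ -0.58823)
j = -152944 (j = 4*(-38236) = -152944)
(g*(-41) - 97) + j = (-10/17*(-41) - 97) - 152944 = (410/17 - 97) - 152944 = -1239/17 - 152944 = -2601287/17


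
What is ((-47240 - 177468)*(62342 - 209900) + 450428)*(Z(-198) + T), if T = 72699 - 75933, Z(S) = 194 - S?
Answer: -94234790144264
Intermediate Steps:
T = -3234
((-47240 - 177468)*(62342 - 209900) + 450428)*(Z(-198) + T) = ((-47240 - 177468)*(62342 - 209900) + 450428)*((194 - 1*(-198)) - 3234) = (-224708*(-147558) + 450428)*((194 + 198) - 3234) = (33157463064 + 450428)*(392 - 3234) = 33157913492*(-2842) = -94234790144264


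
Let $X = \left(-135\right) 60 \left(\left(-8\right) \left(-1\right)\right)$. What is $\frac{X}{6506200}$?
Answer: $- \frac{324}{32531} \approx -0.0099597$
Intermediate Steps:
$X = -64800$ ($X = \left(-8100\right) 8 = -64800$)
$\frac{X}{6506200} = - \frac{64800}{6506200} = \left(-64800\right) \frac{1}{6506200} = - \frac{324}{32531}$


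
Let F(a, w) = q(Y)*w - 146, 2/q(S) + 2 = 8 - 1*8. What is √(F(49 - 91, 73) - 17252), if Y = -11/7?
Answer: I*√17471 ≈ 132.18*I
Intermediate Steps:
Y = -11/7 (Y = -11*⅐ = -11/7 ≈ -1.5714)
q(S) = -1 (q(S) = 2/(-2 + (8 - 1*8)) = 2/(-2 + (8 - 8)) = 2/(-2 + 0) = 2/(-2) = 2*(-½) = -1)
F(a, w) = -146 - w (F(a, w) = -w - 146 = -146 - w)
√(F(49 - 91, 73) - 17252) = √((-146 - 1*73) - 17252) = √((-146 - 73) - 17252) = √(-219 - 17252) = √(-17471) = I*√17471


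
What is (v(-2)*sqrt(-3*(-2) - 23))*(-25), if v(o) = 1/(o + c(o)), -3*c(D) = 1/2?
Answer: 150*I*sqrt(17)/13 ≈ 47.574*I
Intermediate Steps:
c(D) = -1/6 (c(D) = -1/3/2 = -1/3*1/2 = -1/6)
v(o) = 1/(-1/6 + o) (v(o) = 1/(o - 1/6) = 1/(-1/6 + o))
(v(-2)*sqrt(-3*(-2) - 23))*(-25) = ((6/(-1 + 6*(-2)))*sqrt(-3*(-2) - 23))*(-25) = ((6/(-1 - 12))*sqrt(6 - 23))*(-25) = ((6/(-13))*sqrt(-17))*(-25) = ((6*(-1/13))*(I*sqrt(17)))*(-25) = -6*I*sqrt(17)/13*(-25) = 150*I*sqrt(17)/13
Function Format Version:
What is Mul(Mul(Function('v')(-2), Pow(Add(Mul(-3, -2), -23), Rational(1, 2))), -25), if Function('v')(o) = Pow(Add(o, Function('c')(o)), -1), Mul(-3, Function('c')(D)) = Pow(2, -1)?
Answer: Mul(Rational(150, 13), I, Pow(17, Rational(1, 2))) ≈ Mul(47.574, I)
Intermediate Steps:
Function('c')(D) = Rational(-1, 6) (Function('c')(D) = Mul(Rational(-1, 3), Pow(2, -1)) = Mul(Rational(-1, 3), Rational(1, 2)) = Rational(-1, 6))
Function('v')(o) = Pow(Add(Rational(-1, 6), o), -1) (Function('v')(o) = Pow(Add(o, Rational(-1, 6)), -1) = Pow(Add(Rational(-1, 6), o), -1))
Mul(Mul(Function('v')(-2), Pow(Add(Mul(-3, -2), -23), Rational(1, 2))), -25) = Mul(Mul(Mul(6, Pow(Add(-1, Mul(6, -2)), -1)), Pow(Add(Mul(-3, -2), -23), Rational(1, 2))), -25) = Mul(Mul(Mul(6, Pow(Add(-1, -12), -1)), Pow(Add(6, -23), Rational(1, 2))), -25) = Mul(Mul(Mul(6, Pow(-13, -1)), Pow(-17, Rational(1, 2))), -25) = Mul(Mul(Mul(6, Rational(-1, 13)), Mul(I, Pow(17, Rational(1, 2)))), -25) = Mul(Mul(Rational(-6, 13), Mul(I, Pow(17, Rational(1, 2)))), -25) = Mul(Mul(Rational(-6, 13), I, Pow(17, Rational(1, 2))), -25) = Mul(Rational(150, 13), I, Pow(17, Rational(1, 2)))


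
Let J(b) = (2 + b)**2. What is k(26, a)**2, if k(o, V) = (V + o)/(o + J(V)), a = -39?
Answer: 169/1946025 ≈ 8.6844e-5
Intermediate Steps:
k(o, V) = (V + o)/(o + (2 + V)**2)
k(26, a)**2 = ((-39 + 26)/(26 + (2 - 39)**2))**2 = (-13/(26 + (-37)**2))**2 = (-13/(26 + 1369))**2 = (-13/1395)**2 = 169/1946025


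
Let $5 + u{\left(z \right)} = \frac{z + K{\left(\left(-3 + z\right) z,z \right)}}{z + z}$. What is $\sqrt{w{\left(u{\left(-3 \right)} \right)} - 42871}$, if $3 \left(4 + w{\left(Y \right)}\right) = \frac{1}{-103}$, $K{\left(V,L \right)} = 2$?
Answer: $\frac{2 i \sqrt{1023437046}}{309} \approx 207.06 i$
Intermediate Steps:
$u{\left(z \right)} = -5 + \frac{2 + z}{2 z}$ ($u{\left(z \right)} = -5 + \frac{z + 2}{z + z} = -5 + \frac{2 + z}{2 z}$)
$w{\left(Y \right)} = - \frac{1237}{309}$ ($w{\left(Y \right)} = -4 + \frac{1}{3 \left(-103\right)} = -4 + \frac{1}{3} \left(- \frac{1}{103}\right) = -4 - \frac{1}{309} = - \frac{1237}{309}$)
$\sqrt{w{\left(u{\left(-3 \right)} \right)} - 42871} = \sqrt{- \frac{1237}{309} - 42871} = \sqrt{- \frac{13248376}{309}} = \frac{2 i \sqrt{1023437046}}{309}$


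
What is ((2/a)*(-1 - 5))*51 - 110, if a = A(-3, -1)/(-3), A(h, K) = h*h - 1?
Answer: 239/2 ≈ 119.50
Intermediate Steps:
A(h, K) = -1 + h² (A(h, K) = h² - 1 = -1 + h²)
a = -8/3 (a = (-1 + (-3)²)/(-3) = (-1 + 9)*(-⅓) = 8*(-⅓) = -8/3 ≈ -2.6667)
((2/a)*(-1 - 5))*51 - 110 = ((2/(-8/3))*(-1 - 5))*51 - 110 = ((2*(-3/8))*(-6))*51 - 110 = -¾*(-6)*51 - 110 = (9/2)*51 - 110 = 459/2 - 110 = 239/2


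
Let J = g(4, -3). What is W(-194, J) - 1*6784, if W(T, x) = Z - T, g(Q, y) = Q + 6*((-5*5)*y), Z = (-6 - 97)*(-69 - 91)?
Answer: 9890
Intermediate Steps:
Z = 16480 (Z = -103*(-160) = 16480)
g(Q, y) = Q - 150*y (g(Q, y) = Q + 6*(-25*y) = Q - 150*y)
J = 454 (J = 4 - 150*(-3) = 4 + 450 = 454)
W(T, x) = 16480 - T
W(-194, J) - 1*6784 = (16480 - 1*(-194)) - 1*6784 = (16480 + 194) - 6784 = 16674 - 6784 = 9890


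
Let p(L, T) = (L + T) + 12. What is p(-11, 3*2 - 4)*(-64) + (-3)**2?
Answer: -183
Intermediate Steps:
p(L, T) = 12 + L + T
p(-11, 3*2 - 4)*(-64) + (-3)**2 = (12 - 11 + (3*2 - 4))*(-64) + (-3)**2 = (12 - 11 + (6 - 4))*(-64) + 9 = (12 - 11 + 2)*(-64) + 9 = 3*(-64) + 9 = -192 + 9 = -183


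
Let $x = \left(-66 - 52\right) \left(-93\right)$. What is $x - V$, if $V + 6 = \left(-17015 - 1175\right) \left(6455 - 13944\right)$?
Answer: $-136213930$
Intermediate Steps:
$V = 136224904$ ($V = -6 + \left(-17015 - 1175\right) \left(6455 - 13944\right) = -6 - -136224910 = -6 + 136224910 = 136224904$)
$x = 10974$ ($x = \left(-118\right) \left(-93\right) = 10974$)
$x - V = 10974 - 136224904 = -136213930$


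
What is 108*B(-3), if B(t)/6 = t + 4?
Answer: 648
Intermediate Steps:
B(t) = 24 + 6*t (B(t) = 6*(t + 4) = 6*(4 + t) = 24 + 6*t)
108*B(-3) = 108*(24 + 6*(-3)) = 108*(24 - 18) = 108*6 = 648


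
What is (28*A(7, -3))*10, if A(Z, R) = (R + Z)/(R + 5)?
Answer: 560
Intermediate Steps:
A(Z, R) = (R + Z)/(5 + R)
(28*A(7, -3))*10 = (28*((-3 + 7)/(5 - 3)))*10 = (28*(4/2))*10 = (28*((½)*4))*10 = (28*2)*10 = 56*10 = 560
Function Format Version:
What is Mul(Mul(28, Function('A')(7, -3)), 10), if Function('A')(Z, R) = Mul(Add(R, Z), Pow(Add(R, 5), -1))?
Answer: 560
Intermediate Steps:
Function('A')(Z, R) = Mul(Pow(Add(5, R), -1), Add(R, Z)) (Function('A')(Z, R) = Mul(Add(R, Z), Pow(Add(5, R), -1)) = Mul(Pow(Add(5, R), -1), Add(R, Z)))
Mul(Mul(28, Function('A')(7, -3)), 10) = Mul(Mul(28, Mul(Pow(Add(5, -3), -1), Add(-3, 7))), 10) = Mul(Mul(28, Mul(Pow(2, -1), 4)), 10) = Mul(Mul(28, Mul(Rational(1, 2), 4)), 10) = Mul(Mul(28, 2), 10) = Mul(56, 10) = 560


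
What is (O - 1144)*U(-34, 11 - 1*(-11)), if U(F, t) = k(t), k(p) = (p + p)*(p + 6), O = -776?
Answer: -2365440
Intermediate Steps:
k(p) = 2*p*(6 + p) (k(p) = (2*p)*(6 + p) = 2*p*(6 + p))
U(F, t) = 2*t*(6 + t)
(O - 1144)*U(-34, 11 - 1*(-11)) = (-776 - 1144)*(2*(11 - 1*(-11))*(6 + (11 - 1*(-11)))) = -3840*(11 + 11)*(6 + (11 + 11)) = -3840*22*(6 + 22) = -3840*22*28 = -1920*1232 = -2365440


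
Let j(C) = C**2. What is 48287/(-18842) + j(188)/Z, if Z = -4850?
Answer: -450071799/45691850 ≈ -9.8502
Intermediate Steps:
48287/(-18842) + j(188)/Z = 48287/(-18842) + 188**2/(-4850) = 48287*(-1/18842) + 35344*(-1/4850) = -48287/18842 - 17672/2425 = -450071799/45691850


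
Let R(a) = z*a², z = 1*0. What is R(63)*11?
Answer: 0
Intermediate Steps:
z = 0
R(a) = 0 (R(a) = 0*a² = 0)
R(63)*11 = 0*11 = 0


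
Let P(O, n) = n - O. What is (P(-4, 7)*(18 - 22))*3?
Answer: -132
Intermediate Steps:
(P(-4, 7)*(18 - 22))*3 = ((7 - 1*(-4))*(18 - 22))*3 = ((7 + 4)*(-4))*3 = (11*(-4))*3 = -44*3 = -132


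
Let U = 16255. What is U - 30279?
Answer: -14024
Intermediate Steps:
U - 30279 = 16255 - 30279 = -14024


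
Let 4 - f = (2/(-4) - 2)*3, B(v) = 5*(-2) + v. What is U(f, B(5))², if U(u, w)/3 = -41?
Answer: 15129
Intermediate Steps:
B(v) = -10 + v
f = 23/2 (f = 4 - (2/(-4) - 2)*3 = 4 - (2*(-¼) - 2)*3 = 4 - (-½ - 2)*3 = 4 - (-5)*3/2 = 4 - 1*(-15/2) = 4 + 15/2 = 23/2 ≈ 11.500)
U(u, w) = -123 (U(u, w) = 3*(-41) = -123)
U(f, B(5))² = (-123)² = 15129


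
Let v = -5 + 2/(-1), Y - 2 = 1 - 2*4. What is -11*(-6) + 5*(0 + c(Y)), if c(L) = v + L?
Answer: 6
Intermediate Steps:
Y = -5 (Y = 2 + (1 - 2*4) = 2 + (1 - 8) = 2 - 7 = -5)
v = -7 (v = -5 + 2*(-1) = -5 - 2 = -7)
c(L) = -7 + L
-11*(-6) + 5*(0 + c(Y)) = -11*(-6) + 5*(0 + (-7 - 5)) = 66 + 5*(0 - 12) = 66 + 5*(-12) = 66 - 60 = 6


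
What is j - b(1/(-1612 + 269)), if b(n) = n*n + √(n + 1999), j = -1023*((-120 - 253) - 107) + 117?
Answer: 885874831892/1803649 - 4*√225343313/1343 ≈ 4.9111e+5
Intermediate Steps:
j = 491157 (j = -1023*(-373 - 107) + 117 = -1023*(-480) + 117 = 491040 + 117 = 491157)
b(n) = n² + √(1999 + n)
j - b(1/(-1612 + 269)) = 491157 - ((1/(-1612 + 269))² + √(1999 + 1/(-1612 + 269))) = 491157 - ((1/(-1343))² + √(1999 + 1/(-1343))) = 491157 - ((-1/1343)² + √(1999 - 1/1343)) = 491157 - (1/1803649 + √(2684656/1343)) = 491157 - (1/1803649 + 4*√225343313/1343) = 491157 + (-1/1803649 - 4*√225343313/1343) = 885874831892/1803649 - 4*√225343313/1343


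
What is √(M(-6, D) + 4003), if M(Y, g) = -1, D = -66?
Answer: √4002 ≈ 63.261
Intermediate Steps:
√(M(-6, D) + 4003) = √(-1 + 4003) = √4002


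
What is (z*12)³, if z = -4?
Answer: -110592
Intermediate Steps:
(z*12)³ = (-4*12)³ = (-48)³ = -110592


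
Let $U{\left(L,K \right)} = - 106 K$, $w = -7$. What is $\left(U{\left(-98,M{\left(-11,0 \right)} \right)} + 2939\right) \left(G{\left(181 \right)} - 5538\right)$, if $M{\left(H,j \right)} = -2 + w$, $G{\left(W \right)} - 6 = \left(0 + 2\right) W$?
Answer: $-20126810$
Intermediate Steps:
$G{\left(W \right)} = 6 + 2 W$ ($G{\left(W \right)} = 6 + \left(0 + 2\right) W = 6 + 2 W$)
$M{\left(H,j \right)} = -9$ ($M{\left(H,j \right)} = -2 - 7 = -9$)
$\left(U{\left(-98,M{\left(-11,0 \right)} \right)} + 2939\right) \left(G{\left(181 \right)} - 5538\right) = \left(\left(-106\right) \left(-9\right) + 2939\right) \left(\left(6 + 2 \cdot 181\right) - 5538\right) = \left(954 + 2939\right) \left(\left(6 + 362\right) - 5538\right) = 3893 \left(368 - 5538\right) = 3893 \left(-5170\right) = -20126810$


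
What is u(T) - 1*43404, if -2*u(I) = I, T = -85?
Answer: -86723/2 ≈ -43362.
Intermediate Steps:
u(I) = -I/2
u(T) - 1*43404 = -1/2*(-85) - 1*43404 = 85/2 - 43404 = -86723/2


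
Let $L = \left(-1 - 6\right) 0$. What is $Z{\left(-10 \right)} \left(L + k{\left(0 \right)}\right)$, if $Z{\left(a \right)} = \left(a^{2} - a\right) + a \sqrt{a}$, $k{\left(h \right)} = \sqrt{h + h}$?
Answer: $0$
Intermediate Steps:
$k{\left(h \right)} = \sqrt{2} \sqrt{h}$ ($k{\left(h \right)} = \sqrt{2 h} = \sqrt{2} \sqrt{h}$)
$L = 0$ ($L = \left(-7\right) 0 = 0$)
$Z{\left(a \right)} = a^{2} + a^{\frac{3}{2}} - a$ ($Z{\left(a \right)} = \left(a^{2} - a\right) + a^{\frac{3}{2}} = a^{2} + a^{\frac{3}{2}} - a$)
$Z{\left(-10 \right)} \left(L + k{\left(0 \right)}\right) = \left(\left(-10\right)^{2} + \left(-10\right)^{\frac{3}{2}} - -10\right) \left(0 + \sqrt{2} \sqrt{0}\right) = \left(100 - 10 i \sqrt{10} + 10\right) \left(0 + \sqrt{2} \cdot 0\right) = \left(110 - 10 i \sqrt{10}\right) \left(0 + 0\right) = \left(110 - 10 i \sqrt{10}\right) 0 = 0$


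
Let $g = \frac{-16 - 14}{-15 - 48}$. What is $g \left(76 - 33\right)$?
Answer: $\frac{430}{21} \approx 20.476$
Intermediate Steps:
$g = \frac{10}{21}$ ($g = - \frac{30}{-63} = \left(-30\right) \left(- \frac{1}{63}\right) = \frac{10}{21} \approx 0.47619$)
$g \left(76 - 33\right) = \frac{10 \left(76 - 33\right)}{21} = \frac{10}{21} \cdot 43 = \frac{430}{21}$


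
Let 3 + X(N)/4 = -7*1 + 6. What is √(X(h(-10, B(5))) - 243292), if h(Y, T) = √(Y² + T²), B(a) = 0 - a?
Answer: 2*I*√60827 ≈ 493.26*I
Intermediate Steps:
B(a) = -a
h(Y, T) = √(T² + Y²)
X(N) = -16 (X(N) = -12 + 4*(-7*1 + 6) = -12 + 4*(-7 + 6) = -12 + 4*(-1) = -12 - 4 = -16)
√(X(h(-10, B(5))) - 243292) = √(-16 - 243292) = √(-243308) = 2*I*√60827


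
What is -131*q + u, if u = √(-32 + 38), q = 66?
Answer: -8646 + √6 ≈ -8643.5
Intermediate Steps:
u = √6 ≈ 2.4495
-131*q + u = -131*66 + √6 = -8646 + √6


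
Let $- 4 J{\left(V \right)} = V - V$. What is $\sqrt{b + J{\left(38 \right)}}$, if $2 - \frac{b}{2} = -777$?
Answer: $\sqrt{1558} \approx 39.471$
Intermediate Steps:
$b = 1558$ ($b = 4 - -1554 = 4 + 1554 = 1558$)
$J{\left(V \right)} = 0$ ($J{\left(V \right)} = - \frac{V - V}{4} = \left(- \frac{1}{4}\right) 0 = 0$)
$\sqrt{b + J{\left(38 \right)}} = \sqrt{1558 + 0} = \sqrt{1558}$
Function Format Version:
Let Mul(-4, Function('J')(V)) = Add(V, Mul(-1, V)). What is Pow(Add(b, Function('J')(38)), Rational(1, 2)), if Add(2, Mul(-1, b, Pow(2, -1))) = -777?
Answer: Pow(1558, Rational(1, 2)) ≈ 39.471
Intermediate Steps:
b = 1558 (b = Add(4, Mul(-2, -777)) = Add(4, 1554) = 1558)
Function('J')(V) = 0 (Function('J')(V) = Mul(Rational(-1, 4), Add(V, Mul(-1, V))) = Mul(Rational(-1, 4), 0) = 0)
Pow(Add(b, Function('J')(38)), Rational(1, 2)) = Pow(Add(1558, 0), Rational(1, 2)) = Pow(1558, Rational(1, 2))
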